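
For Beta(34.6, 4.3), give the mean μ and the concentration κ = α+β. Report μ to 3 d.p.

μ = 0.889, κ = 38.9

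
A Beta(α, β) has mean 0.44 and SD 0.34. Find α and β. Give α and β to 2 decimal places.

α = 0.50, β = 0.63

Variance = 0.34² = 0.1156. The moment-matching identity α+β = μ(1−μ)/Var − 1 gives
α+β = 0.2464/0.1156 − 1 = 1.1315, so α = μ·1.1315 = 0.50 and β = (1−μ)·1.1315 = 0.63.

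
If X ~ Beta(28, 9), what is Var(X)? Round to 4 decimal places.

0.0048

Var = αβ/[(α+β)²(α+β+1)] = (28×9)/(37²×38) = 252/52022 = 0.0048.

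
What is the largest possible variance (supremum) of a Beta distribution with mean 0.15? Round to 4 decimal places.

For fixed mean μ the Beta variance is μ(1−μ)/(α+β+1), increasing as α+β decreases.
Its least upper bound (not attained) is μ(1−μ) = 0.15·0.85 = 0.1275.

0.1275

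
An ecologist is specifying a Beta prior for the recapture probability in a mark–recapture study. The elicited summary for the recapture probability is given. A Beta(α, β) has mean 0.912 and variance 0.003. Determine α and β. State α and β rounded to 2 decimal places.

Write ν = α+β; then α = μν and Var = μ(1−μ)/(ν+1).
ν = μ(1−μ)/Var − 1 = 0.080256/0.003 − 1 = 25.7520.
α = 0.912·25.7520 = 23.49, β = 0.088·25.7520 = 2.27.

α = 23.49, β = 2.27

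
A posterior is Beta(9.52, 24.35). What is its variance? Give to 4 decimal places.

α+β = 33.87 and αβ = 231.8120, so Var = αβ/[(α+β)²(α+β+1)] = 231.8120/40002.058503 = 0.0058.

0.0058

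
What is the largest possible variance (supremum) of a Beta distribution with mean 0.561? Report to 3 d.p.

For fixed mean μ the Beta variance is μ(1−μ)/(α+β+1), increasing as α+β decreases.
Its least upper bound (not attained) is μ(1−μ) = 0.561·0.439 = 0.246.

0.246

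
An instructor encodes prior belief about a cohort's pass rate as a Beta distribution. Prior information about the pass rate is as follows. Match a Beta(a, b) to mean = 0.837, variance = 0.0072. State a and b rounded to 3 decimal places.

By moment matching, a+b = μ(1−μ)/σ² − 1 = (0.837·0.163)/0.0072 − 1 = 18.9488 − 1 = 17.9488.
Since a/(a+b) = μ, a = 0.837·17.9488 = 15.023 and b = 0.163·17.9488 = 2.926.

a = 15.023, b = 2.926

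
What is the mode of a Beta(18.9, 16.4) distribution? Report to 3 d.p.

0.538

The density x^(α−1)(1−x)^(β−1) is maximised at (α−1)/(α+β−2) = 17.9/33.3 = 0.538.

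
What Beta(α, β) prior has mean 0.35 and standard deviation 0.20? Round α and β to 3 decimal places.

α = 1.641, β = 3.047

σ² = 0.20² = 0.0400.
With s = α+β, Var = μ(1−μ)/(s+1), so s+1 = (0.35×0.65)/0.0400 = 5.6875 and s = 4.6875.
α = μs = 1.641, β = (1−μ)s = 3.047.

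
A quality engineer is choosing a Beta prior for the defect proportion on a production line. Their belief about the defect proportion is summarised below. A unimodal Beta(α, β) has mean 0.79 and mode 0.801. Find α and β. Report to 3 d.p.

With s = α+β: μ = α/s and mode = (α−1)/(s−2). Eliminating α = μs,
μs − 1 = m(s−2) ⇒ s(μ−m) = 1−2m ⇒ s = -0.602/-0.011 = 54.7273.
So α = μs = 43.235, β = (1−μ)s = 11.493.

α = 43.235, β = 11.493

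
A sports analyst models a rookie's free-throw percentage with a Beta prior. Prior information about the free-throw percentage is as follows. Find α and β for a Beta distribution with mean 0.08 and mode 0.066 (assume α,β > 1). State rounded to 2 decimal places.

α = 4.96, β = 57.04

With s = α+β: μ = α/s and mode = (α−1)/(s−2). Eliminating α = μs,
μs − 1 = m(s−2) ⇒ s(μ−m) = 1−2m ⇒ s = 0.868/0.014 = 62.0000.
So α = μs = 4.96, β = (1−μ)s = 57.04.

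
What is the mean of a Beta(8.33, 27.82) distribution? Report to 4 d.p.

E[X] = α/(α+β) = 8.33/36.15 = 0.2304.

0.2304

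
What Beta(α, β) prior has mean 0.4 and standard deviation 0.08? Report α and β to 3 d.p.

α = 14.600, β = 21.900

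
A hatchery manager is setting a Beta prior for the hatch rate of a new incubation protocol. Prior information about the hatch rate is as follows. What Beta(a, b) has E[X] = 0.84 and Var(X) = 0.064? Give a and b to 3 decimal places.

Write ν = a+b; then a = μν and Var = μ(1−μ)/(ν+1).
ν = μ(1−μ)/Var − 1 = 0.1344/0.064 − 1 = 1.1000.
a = 0.84·1.1000 = 0.924, b = 0.16·1.1000 = 0.176.

a = 0.924, b = 0.176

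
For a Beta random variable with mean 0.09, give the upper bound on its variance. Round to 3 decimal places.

For fixed mean μ the Beta variance is μ(1−μ)/(α+β+1), increasing as α+β decreases.
Its least upper bound (not attained) is μ(1−μ) = 0.09·0.91 = 0.082.

0.082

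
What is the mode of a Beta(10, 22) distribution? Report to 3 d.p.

With α,β > 1, mode = (α−1)/(α+β−2) = 9/30 = 0.300.

0.300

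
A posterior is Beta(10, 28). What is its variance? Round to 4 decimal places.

0.0050

Var = αβ/[(α+β)²(α+β+1)] = (10×28)/(38²×39) = 280/56316 = 0.0050.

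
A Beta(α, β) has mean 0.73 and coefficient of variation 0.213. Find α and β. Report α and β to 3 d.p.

σ = CV·μ = 0.213×0.73 = 0.15549, so σ² = 0.024177.
s+1 = μ(1−μ)/σ² = 0.1971/0.024177 = 8.1523, so s = α+β = 7.1523.
α = μs = 5.221, β = (1−μ)s = 1.931.

α = 5.221, β = 1.931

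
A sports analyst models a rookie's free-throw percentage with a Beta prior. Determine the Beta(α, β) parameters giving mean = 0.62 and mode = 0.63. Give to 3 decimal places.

α = 16.120, β = 9.880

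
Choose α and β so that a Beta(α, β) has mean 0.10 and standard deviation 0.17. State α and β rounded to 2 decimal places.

First σ² = 0.0289. Setting α = μn, β = (1−μ)n with n = α+β,
μ(1−μ)/(n+1) = 0.0289 ⇒ n+1 = 0.0900/0.0289 = 3.1142 ⇒ n = 2.1142.
Hence α = 0.10×2.1142 = 0.21, β = 0.90×2.1142 = 1.90.

α = 0.21, β = 1.90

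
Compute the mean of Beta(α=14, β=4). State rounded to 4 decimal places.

The Beta mean is α/(α+β) = 14/(14+4) = 0.7778.

0.7778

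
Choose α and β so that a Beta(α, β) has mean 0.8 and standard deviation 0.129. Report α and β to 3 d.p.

σ² = 0.129² = 0.016641.
With s = α+β, Var = μ(1−μ)/(s+1), so s+1 = (0.8×0.2)/0.016641 = 9.6148 and s = 8.6148.
α = μs = 6.892, β = (1−μ)s = 1.723.

α = 6.892, β = 1.723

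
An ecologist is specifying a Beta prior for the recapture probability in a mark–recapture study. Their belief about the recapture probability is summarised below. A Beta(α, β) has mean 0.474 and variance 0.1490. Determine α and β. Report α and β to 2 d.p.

α = 0.32, β = 0.35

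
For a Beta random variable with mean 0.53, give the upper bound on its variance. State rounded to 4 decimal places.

0.2491

Var = μ(1−μ)/(α+β+1), which approaches μ(1−μ) as α+β → 0.
So the supremum is μ(1−μ) = 0.53×0.47 = 0.2491.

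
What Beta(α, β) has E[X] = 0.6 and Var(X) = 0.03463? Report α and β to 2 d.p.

By moment matching, α+β = μ(1−μ)/σ² − 1 = (0.6·0.4)/0.03463 − 1 = 6.9304 − 1 = 5.9304.
Since α/(α+β) = μ, α = 0.6·5.9304 = 3.56 and β = 0.4·5.9304 = 2.37.

α = 3.56, β = 2.37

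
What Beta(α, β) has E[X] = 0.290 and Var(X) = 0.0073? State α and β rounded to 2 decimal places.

α = 7.89, β = 19.32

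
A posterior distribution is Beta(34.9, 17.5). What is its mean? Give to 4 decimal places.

The Beta mean is α/(α+β) = 34.9/(34.9+17.5) = 0.6660.

0.6660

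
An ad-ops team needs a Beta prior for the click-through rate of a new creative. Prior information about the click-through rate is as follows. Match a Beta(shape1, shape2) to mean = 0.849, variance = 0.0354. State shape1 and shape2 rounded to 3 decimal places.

shape1 = 2.226, shape2 = 0.396

Write ν = shape1+shape2; then shape1 = μν and Var = μ(1−μ)/(ν+1).
ν = μ(1−μ)/Var − 1 = 0.128199/0.0354 − 1 = 2.6214.
shape1 = 0.849·2.6214 = 2.226, shape2 = 0.151·2.6214 = 0.396.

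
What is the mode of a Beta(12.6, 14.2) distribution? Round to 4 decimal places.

The density x^(α−1)(1−x)^(β−1) is maximised at (α−1)/(α+β−2) = 11.6/24.8 = 0.4677.

0.4677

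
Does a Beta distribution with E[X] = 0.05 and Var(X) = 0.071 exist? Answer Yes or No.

A Beta with mean μ has variance μ(1−μ)/(α+β+1) < μ(1−μ).
Here μ(1−μ) = 0.05×0.95 = 0.0475, and 0.071 ≥ 0.0475.

No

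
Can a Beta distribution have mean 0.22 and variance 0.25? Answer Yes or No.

No

For any Beta, Var(X) < E[X]·(1−E[X]).
Here μ(1−μ) = 0.22×0.78 = 0.1716, and 0.25 ≥ 0.1716.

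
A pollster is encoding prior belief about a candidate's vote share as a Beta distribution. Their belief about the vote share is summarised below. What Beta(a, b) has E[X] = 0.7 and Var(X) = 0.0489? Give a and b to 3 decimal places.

By moment matching, a+b = μ(1−μ)/σ² − 1 = (0.7·0.3)/0.0489 − 1 = 4.2945 − 1 = 3.2945.
Since a/(a+b) = μ, a = 0.7·3.2945 = 2.306 and b = 0.3·3.2945 = 0.988.

a = 2.306, b = 0.988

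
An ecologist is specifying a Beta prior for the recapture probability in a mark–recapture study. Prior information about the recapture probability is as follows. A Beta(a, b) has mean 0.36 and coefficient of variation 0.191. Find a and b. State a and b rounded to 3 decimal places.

σ = CV·μ = 0.191×0.36 = 0.06876, so σ² = 0.004728.
s+1 = μ(1−μ)/σ² = 0.2304/0.004728 = 48.7316, so s = a+b = 47.7316.
a = μs = 17.183, b = (1−μ)s = 30.548.

a = 17.183, b = 30.548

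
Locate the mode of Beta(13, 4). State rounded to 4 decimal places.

0.8000

The density x^(α−1)(1−x)^(β−1) is maximised at (α−1)/(α+β−2) = 12/15 = 0.8000.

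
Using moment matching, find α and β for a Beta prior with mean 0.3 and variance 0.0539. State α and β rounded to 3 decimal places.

α = 0.869, β = 2.027

Write ν = α+β; then α = μν and Var = μ(1−μ)/(ν+1).
ν = μ(1−μ)/Var − 1 = 0.21/0.0539 − 1 = 2.8961.
α = 0.3·2.8961 = 0.869, β = 0.7·2.8961 = 2.027.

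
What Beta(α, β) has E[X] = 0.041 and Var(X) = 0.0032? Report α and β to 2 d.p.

α = 0.46, β = 10.82

Write ν = α+β; then α = μν and Var = μ(1−μ)/(ν+1).
ν = μ(1−μ)/Var − 1 = 0.039319/0.0032 − 1 = 11.2872.
α = 0.041·11.2872 = 0.46, β = 0.959·11.2872 = 10.82.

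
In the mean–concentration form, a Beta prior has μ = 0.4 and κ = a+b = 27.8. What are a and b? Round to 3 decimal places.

Split κ in proportion μ : (1−μ): a = 0.4·27.8 = 11.120, b = 27.8 − 11.120 = 16.680.

a = 11.120, b = 16.680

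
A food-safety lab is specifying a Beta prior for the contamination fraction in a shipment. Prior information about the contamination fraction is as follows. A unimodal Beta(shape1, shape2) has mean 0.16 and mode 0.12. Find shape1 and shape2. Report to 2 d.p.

With s = shape1+shape2: μ = shape1/s and mode = (shape1−1)/(s−2). Eliminating shape1 = μs,
μs − 1 = m(s−2) ⇒ s(μ−m) = 1−2m ⇒ s = 0.76/0.04 = 19.0000.
So shape1 = μs = 3.04, shape2 = (1−μ)s = 15.96.

shape1 = 3.04, shape2 = 15.96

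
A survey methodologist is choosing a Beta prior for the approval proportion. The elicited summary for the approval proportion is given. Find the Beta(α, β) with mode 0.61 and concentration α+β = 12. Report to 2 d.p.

α = 7.10, β = 4.90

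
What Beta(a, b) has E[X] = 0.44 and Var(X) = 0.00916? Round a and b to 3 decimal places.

By moment matching, a+b = μ(1−μ)/σ² − 1 = (0.44·0.56)/0.00916 − 1 = 26.8996 − 1 = 25.8996.
Since a/(a+b) = μ, a = 0.44·25.8996 = 11.396 and b = 0.56·25.8996 = 14.504.

a = 11.396, b = 14.504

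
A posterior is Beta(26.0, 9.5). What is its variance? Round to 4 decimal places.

α+β = 35.5 and αβ = 247.00, so Var = αβ/[(α+β)²(α+β+1)] = 247.00/45999.125 = 0.0054.

0.0054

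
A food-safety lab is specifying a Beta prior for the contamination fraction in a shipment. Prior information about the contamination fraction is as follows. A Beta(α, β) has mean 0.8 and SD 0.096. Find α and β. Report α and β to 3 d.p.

α = 13.089, β = 3.272

Variance = 0.096² = 0.009216. The moment-matching identity α+β = μ(1−μ)/Var − 1 gives
α+β = 0.16/0.009216 − 1 = 16.3611, so α = μ·16.3611 = 13.089 and β = (1−μ)·16.3611 = 3.272.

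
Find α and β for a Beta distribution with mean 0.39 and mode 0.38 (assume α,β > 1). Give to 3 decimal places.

α = 9.360, β = 14.640

With s = α+β: μ = α/s and mode = (α−1)/(s−2). Eliminating α = μs,
μs − 1 = m(s−2) ⇒ s(μ−m) = 1−2m ⇒ s = 0.24/0.01 = 24.0000.
So α = μs = 9.360, β = (1−μ)s = 14.640.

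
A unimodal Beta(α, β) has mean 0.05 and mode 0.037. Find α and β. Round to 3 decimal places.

α = 3.562, β = 67.669

With s = α+β: μ = α/s and mode = (α−1)/(s−2). Eliminating α = μs,
μs − 1 = m(s−2) ⇒ s(μ−m) = 1−2m ⇒ s = 0.926/0.013 = 71.2308.
So α = μs = 3.562, β = (1−μ)s = 67.669.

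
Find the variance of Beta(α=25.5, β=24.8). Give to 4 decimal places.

μ = 25.5/50.3 = 0.506958; Var = μ(1−μ)/(α+β+1) = 0.2499516/51.3 = 0.0049.

0.0049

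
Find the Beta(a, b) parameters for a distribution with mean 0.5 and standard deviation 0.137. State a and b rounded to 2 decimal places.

σ² = 0.137² = 0.018769.
With s = a+b, Var = μ(1−μ)/(s+1), so s+1 = (0.5×0.5)/0.018769 = 13.3198 and s = 12.3198.
a = μs = 6.16, b = (1−μ)s = 6.16.

a = 6.16, b = 6.16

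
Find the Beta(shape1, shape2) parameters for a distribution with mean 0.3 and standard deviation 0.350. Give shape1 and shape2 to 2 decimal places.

shape1 = 0.21, shape2 = 0.50

σ² = 0.350² = 0.122500.
With s = shape1+shape2, Var = μ(1−μ)/(s+1), so s+1 = (0.3×0.7)/0.122500 = 1.7143 and s = 0.7143.
shape1 = μs = 0.21, shape2 = (1−μ)s = 0.50.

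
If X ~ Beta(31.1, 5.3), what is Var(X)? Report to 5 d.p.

α+β = 36.4 and αβ = 164.83, so Var = αβ/[(α+β)²(α+β+1)] = 164.83/49553.504 = 0.00333.

0.00333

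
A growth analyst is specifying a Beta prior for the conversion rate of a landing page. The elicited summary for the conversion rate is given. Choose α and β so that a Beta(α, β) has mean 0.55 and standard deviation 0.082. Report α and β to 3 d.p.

α = 19.695, β = 16.114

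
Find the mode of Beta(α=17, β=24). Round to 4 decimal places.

0.4103

The density x^(α−1)(1−x)^(β−1) is maximised at (α−1)/(α+β−2) = 16/39 = 0.4103.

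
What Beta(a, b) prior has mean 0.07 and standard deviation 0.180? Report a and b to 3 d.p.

a = 0.071, b = 0.939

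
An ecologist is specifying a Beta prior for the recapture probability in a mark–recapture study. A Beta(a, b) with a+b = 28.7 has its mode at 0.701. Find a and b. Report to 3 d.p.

a = 19.717, b = 8.983

Since the density peak of Beta(a,b) is at (a−1)/(a+b−2),
a = 1 + 0.701(28.7−2) = 19.717 and b = 28.7 − 19.717 = 8.983.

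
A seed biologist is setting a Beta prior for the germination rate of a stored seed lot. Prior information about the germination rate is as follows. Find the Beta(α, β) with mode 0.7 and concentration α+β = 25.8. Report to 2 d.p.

Mode = (α−1)/(κ−2) with κ = α+β, so α−1 = 0.7·23.8 = 16.66.
α = 17.66; β = κ − α = 8.14.

α = 17.66, β = 8.14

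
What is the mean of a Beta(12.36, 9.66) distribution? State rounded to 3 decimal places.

The Beta mean is α/(α+β) = 12.36/(12.36+9.66) = 0.561.

0.561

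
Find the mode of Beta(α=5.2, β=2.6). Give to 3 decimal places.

With α,β > 1, mode = (α−1)/(α+β−2) = 4.2/5.8 = 0.724.

0.724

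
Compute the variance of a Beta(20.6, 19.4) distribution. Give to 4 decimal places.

0.0061

α+β = 40.0 and αβ = 399.64, so Var = αβ/[(α+β)²(α+β+1)] = 399.64/65600.000 = 0.0061.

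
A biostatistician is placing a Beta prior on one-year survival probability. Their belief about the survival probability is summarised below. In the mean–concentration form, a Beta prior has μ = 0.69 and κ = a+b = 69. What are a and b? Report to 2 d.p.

a = 47.61, b = 21.39

a = μκ = 0.69×69 = 47.61 and b = (1−μ)κ = 0.31×69 = 21.39.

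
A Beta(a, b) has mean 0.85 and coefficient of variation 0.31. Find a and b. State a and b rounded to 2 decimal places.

a = 0.71, b = 0.13

Var = (CV·μ)² = (0.31×0.85)² = 0.069432.
a+b = μ(1−μ)/Var − 1 = 0.1275/0.069432 − 1 = 0.8363.
Thus a = 0.85·0.8363 = 0.71 and b = 0.15·0.8363 = 0.13.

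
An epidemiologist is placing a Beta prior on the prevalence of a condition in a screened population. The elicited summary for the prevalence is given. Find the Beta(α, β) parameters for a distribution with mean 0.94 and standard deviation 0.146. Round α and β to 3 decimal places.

First σ² = 0.021316. Setting α = μn, β = (1−μ)n with n = α+β,
μ(1−μ)/(n+1) = 0.021316 ⇒ n+1 = 0.0564/0.021316 = 2.6459 ⇒ n = 1.6459.
Hence α = 0.94×1.6459 = 1.547, β = 0.06×1.6459 = 0.099.

α = 1.547, β = 0.099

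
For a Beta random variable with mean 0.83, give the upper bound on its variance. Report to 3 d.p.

0.141

Var = μ(1−μ)/(α+β+1), which approaches μ(1−μ) as α+β → 0.
So the supremum is μ(1−μ) = 0.83×0.17 = 0.141.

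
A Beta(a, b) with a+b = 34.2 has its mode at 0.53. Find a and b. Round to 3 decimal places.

a = 18.066, b = 16.134

For a,b>1 the mode is (a−1)/(a+b−2), so a = mode·(κ−2)+1 = 0.53×32.2+1 = 18.066.
And b = (1−mode)·(κ−2)+1 = 0.47×32.2+1 = 16.134.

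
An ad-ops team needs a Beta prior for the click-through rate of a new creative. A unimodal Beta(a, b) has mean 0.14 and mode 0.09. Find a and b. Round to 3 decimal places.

With s = a+b: μ = a/s and mode = (a−1)/(s−2). Eliminating a = μs,
μs − 1 = m(s−2) ⇒ s(μ−m) = 1−2m ⇒ s = 0.82/0.05 = 16.4000.
So a = μs = 2.296, b = (1−μ)s = 14.104.

a = 2.296, b = 14.104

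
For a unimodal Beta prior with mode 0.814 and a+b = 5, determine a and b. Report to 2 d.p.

a = 3.44, b = 1.56

Mode = (a−1)/(κ−2) with κ = a+b, so a−1 = 0.814·3 = 2.44.
a = 3.44; b = κ − a = 1.56.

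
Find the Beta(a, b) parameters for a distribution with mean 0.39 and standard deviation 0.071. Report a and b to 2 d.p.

a = 18.02, b = 28.18

First σ² = 0.005041. Setting a = μn, b = (1−μ)n with n = a+b,
μ(1−μ)/(n+1) = 0.005041 ⇒ n+1 = 0.2379/0.005041 = 47.1930 ⇒ n = 46.1930.
Hence a = 0.39×46.1930 = 18.02, b = 0.61×46.1930 = 28.18.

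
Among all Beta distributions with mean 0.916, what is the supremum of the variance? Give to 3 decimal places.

Var = μ(1−μ)/(α+β+1), which approaches μ(1−μ) as α+β → 0.
So the supremum is μ(1−μ) = 0.916×0.084 = 0.077.

0.077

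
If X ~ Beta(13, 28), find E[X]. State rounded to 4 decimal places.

The Beta mean is α/(α+β) = 13/(13+28) = 0.3171.

0.3171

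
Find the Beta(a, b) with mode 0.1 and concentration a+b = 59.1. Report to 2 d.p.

Since the density peak of Beta(a,b) is at (a−1)/(a+b−2),
a = 1 + 0.1(59.1−2) = 6.71 and b = 59.1 − 6.71 = 52.39.

a = 6.71, b = 52.39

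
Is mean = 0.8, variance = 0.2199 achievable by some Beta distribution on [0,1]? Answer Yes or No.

No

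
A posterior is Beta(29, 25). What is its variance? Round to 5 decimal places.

Var = αβ/[(α+β)²(α+β+1)] = (29×25)/(54²×55) = 725/160380 = 0.00452.

0.00452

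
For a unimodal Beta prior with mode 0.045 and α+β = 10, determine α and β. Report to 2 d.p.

α = 1.36, β = 8.64

Mode = (α−1)/(κ−2) with κ = α+β, so α−1 = 0.045·8 = 0.36.
α = 1.36; β = κ − α = 8.64.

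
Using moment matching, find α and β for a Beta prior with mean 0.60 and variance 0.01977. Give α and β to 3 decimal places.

Let s = α+β. The Beta variance is μ(1−μ)/(s+1).
So s+1 = μ(1−μ)/σ² = (0.60×0.40)/0.01977 = 0.2400/0.01977 = 12.1396, giving s = 11.1396.
Then α = μs = 0.60×11.1396 = 6.684 and β = (1−μ)s = 0.40×11.1396 = 4.456.

α = 6.684, β = 4.456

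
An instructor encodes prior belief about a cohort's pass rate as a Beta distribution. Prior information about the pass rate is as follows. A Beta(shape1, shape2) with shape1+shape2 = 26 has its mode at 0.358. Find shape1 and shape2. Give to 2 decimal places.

shape1 = 9.59, shape2 = 16.41

Mode = (shape1−1)/(κ−2) with κ = shape1+shape2, so shape1−1 = 0.358·24 = 8.59.
shape1 = 9.59; shape2 = κ − shape1 = 16.41.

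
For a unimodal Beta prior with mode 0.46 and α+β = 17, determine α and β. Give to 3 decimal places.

α = 7.900, β = 9.100

Since the density peak of Beta(α,β) is at (α−1)/(α+β−2),
α = 1 + 0.46(17−2) = 7.900 and β = 17 − 7.900 = 9.100.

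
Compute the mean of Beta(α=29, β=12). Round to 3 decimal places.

The Beta mean is α/(α+β) = 29/(29+12) = 0.707.

0.707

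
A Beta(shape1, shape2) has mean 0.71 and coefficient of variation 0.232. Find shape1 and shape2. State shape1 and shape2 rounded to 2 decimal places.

Var = (CV·μ)² = (0.232×0.71)² = 0.027133.
shape1+shape2 = μ(1−μ)/Var − 1 = 0.2059/0.027133 − 1 = 6.5886.
Thus shape1 = 0.71·6.5886 = 4.68 and shape2 = 0.29·6.5886 = 1.91.

shape1 = 4.68, shape2 = 1.91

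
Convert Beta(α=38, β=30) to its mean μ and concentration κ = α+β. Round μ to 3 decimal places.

μ = 0.559, κ = 68

κ = α+β = 38+30 = 68; μ = α/κ = 38/68 = 0.559.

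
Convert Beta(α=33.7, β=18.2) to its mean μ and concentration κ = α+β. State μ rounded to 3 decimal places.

μ = 0.649, κ = 51.9

κ = α+β = 33.7+18.2 = 51.9; μ = α/κ = 33.7/51.9 = 0.649.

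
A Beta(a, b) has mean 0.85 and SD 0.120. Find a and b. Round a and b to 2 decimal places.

Variance = 0.120² = 0.014400. The moment-matching identity a+b = μ(1−μ)/Var − 1 gives
a+b = 0.1275/0.014400 − 1 = 7.8542, so a = μ·7.8542 = 6.68 and b = (1−μ)·7.8542 = 1.18.

a = 6.68, b = 1.18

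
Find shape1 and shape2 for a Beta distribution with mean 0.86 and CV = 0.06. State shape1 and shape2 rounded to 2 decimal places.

Var = (CV·μ)² = (0.06×0.86)² = 0.002663.
shape1+shape2 = μ(1−μ)/Var − 1 = 0.1204/0.002663 − 1 = 44.2196.
Thus shape1 = 0.86·44.2196 = 38.03 and shape2 = 0.14·44.2196 = 6.19.

shape1 = 38.03, shape2 = 6.19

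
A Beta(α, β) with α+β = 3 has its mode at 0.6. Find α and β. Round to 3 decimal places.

α = 1.600, β = 1.400

For α,β>1 the mode is (α−1)/(α+β−2), so α = mode·(κ−2)+1 = 0.6×1+1 = 1.600.
And β = (1−mode)·(κ−2)+1 = 0.4×1+1 = 1.400.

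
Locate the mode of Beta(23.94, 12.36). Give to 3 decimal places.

The density x^(α−1)(1−x)^(β−1) is maximised at (α−1)/(α+β−2) = 22.94/34.30 = 0.669.

0.669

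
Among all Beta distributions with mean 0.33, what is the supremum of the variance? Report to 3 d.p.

Var = μ(1−μ)/(α+β+1), which approaches μ(1−μ) as α+β → 0.
So the supremum is μ(1−μ) = 0.33×0.67 = 0.221.

0.221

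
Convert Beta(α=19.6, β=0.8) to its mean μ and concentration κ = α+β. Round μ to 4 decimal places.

μ = 0.9608, κ = 20.4

κ = α+β = 19.6+0.8 = 20.4; μ = α/κ = 19.6/20.4 = 0.9608.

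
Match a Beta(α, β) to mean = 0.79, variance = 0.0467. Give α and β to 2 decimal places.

Let s = α+β. The Beta variance is μ(1−μ)/(s+1).
So s+1 = μ(1−μ)/σ² = (0.79×0.21)/0.0467 = 0.1659/0.0467 = 3.5525, giving s = 2.5525.
Then α = μs = 0.79×2.5525 = 2.02 and β = (1−μ)s = 0.21×2.5525 = 0.54.

α = 2.02, β = 0.54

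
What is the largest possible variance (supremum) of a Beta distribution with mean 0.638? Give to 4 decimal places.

0.2310

Var = μ(1−μ)/(α+β+1), which approaches μ(1−μ) as α+β → 0.
So the supremum is μ(1−μ) = 0.638×0.362 = 0.2310.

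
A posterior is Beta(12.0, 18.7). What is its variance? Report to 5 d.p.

μ = 12.0/30.7 = 0.390879; Var = μ(1−μ)/(α+β+1) = 0.2380927/31.7 = 0.00751.

0.00751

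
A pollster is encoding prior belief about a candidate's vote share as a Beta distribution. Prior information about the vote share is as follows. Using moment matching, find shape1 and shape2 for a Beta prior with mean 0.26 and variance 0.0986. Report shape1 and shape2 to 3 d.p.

shape1 = 0.247, shape2 = 0.704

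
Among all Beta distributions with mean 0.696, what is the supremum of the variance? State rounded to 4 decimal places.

For fixed mean μ the Beta variance is μ(1−μ)/(α+β+1), increasing as α+β decreases.
Its least upper bound (not attained) is μ(1−μ) = 0.696·0.304 = 0.2116.

0.2116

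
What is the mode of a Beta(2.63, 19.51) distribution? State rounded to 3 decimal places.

With α,β > 1, mode = (α−1)/(α+β−2) = 1.63/20.14 = 0.081.

0.081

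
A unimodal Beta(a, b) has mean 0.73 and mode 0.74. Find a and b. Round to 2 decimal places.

a = 35.04, b = 12.96

Let s = a+b. Mean gives a = μs = 0.73s; mode gives (a−1)/(s−2) = 0.74.
Substituting: 0.73s − 1 = 0.74(s−2) = 0.74s − 1.48, so -0.01s = -0.48 and s = 48.0000.
Then a = 0.73×48.0000 = 35.04 and b = s−a = 12.96.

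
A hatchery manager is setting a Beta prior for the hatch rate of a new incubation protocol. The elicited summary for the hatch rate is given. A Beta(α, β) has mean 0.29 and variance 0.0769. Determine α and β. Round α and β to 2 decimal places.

By moment matching, α+β = μ(1−μ)/σ² − 1 = (0.29·0.71)/0.0769 − 1 = 2.6775 − 1 = 1.6775.
Since α/(α+β) = μ, α = 0.29·1.6775 = 0.49 and β = 0.71·1.6775 = 1.19.

α = 0.49, β = 1.19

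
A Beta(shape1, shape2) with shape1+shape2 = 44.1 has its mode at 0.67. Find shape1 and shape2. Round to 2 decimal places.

shape1 = 29.21, shape2 = 14.89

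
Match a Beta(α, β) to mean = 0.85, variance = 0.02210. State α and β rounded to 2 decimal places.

α = 4.05, β = 0.72

By moment matching, α+β = μ(1−μ)/σ² − 1 = (0.85·0.15)/0.02210 − 1 = 5.7692 − 1 = 4.7692.
Since α/(α+β) = μ, α = 0.85·4.7692 = 4.05 and β = 0.15·4.7692 = 0.72.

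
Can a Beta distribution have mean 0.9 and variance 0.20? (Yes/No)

No

For any Beta, Var(X) < E[X]·(1−E[X]).
Here μ(1−μ) = 0.9×0.1 = 0.09, and 0.20 ≥ 0.09.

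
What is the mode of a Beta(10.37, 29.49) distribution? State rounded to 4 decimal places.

0.2475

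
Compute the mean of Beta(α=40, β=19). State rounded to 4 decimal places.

E[X] = α/(α+β) = 40/59 = 0.6780.

0.6780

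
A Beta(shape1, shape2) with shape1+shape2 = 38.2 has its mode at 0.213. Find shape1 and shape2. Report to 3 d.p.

shape1 = 8.711, shape2 = 29.489

Mode = (shape1−1)/(κ−2) with κ = shape1+shape2, so shape1−1 = 0.213·36.2 = 7.711.
shape1 = 8.711; shape2 = κ − shape1 = 29.489.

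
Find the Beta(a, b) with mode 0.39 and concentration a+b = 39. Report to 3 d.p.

a = 15.430, b = 23.570

For a,b>1 the mode is (a−1)/(a+b−2), so a = mode·(κ−2)+1 = 0.39×37+1 = 15.430.
And b = (1−mode)·(κ−2)+1 = 0.61×37+1 = 23.570.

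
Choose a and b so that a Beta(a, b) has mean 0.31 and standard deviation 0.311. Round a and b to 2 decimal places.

Variance = 0.311² = 0.096721. The moment-matching identity a+b = μ(1−μ)/Var − 1 gives
a+b = 0.2139/0.096721 − 1 = 1.2115, so a = μ·1.2115 = 0.38 and b = (1−μ)·1.2115 = 0.84.

a = 0.38, b = 0.84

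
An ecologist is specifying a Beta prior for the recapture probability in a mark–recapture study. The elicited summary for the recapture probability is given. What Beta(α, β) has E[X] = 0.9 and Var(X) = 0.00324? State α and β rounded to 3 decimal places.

By moment matching, α+β = μ(1−μ)/σ² − 1 = (0.9·0.1)/0.00324 − 1 = 27.7778 − 1 = 26.7778.
Since α/(α+β) = μ, α = 0.9·26.7778 = 24.100 and β = 0.1·26.7778 = 2.678.

α = 24.100, β = 2.678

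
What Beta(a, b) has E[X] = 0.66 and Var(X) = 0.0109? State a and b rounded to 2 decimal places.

By moment matching, a+b = μ(1−μ)/σ² − 1 = (0.66·0.34)/0.0109 − 1 = 20.5872 − 1 = 19.5872.
Since a/(a+b) = μ, a = 0.66·19.5872 = 12.93 and b = 0.34·19.5872 = 6.66.

a = 12.93, b = 6.66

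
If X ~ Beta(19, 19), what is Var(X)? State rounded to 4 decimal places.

0.0064

μ = 19/38 = 0.500000; Var = μ(1−μ)/(α+β+1) = 0.2500000/39 = 0.0064.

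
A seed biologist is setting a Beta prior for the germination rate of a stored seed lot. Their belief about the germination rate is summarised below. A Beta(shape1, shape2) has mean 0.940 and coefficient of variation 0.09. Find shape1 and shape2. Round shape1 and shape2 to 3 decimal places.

shape1 = 6.467, shape2 = 0.413

σ = CV·μ = 0.09×0.940 = 0.08460, so σ² = 0.007157.
s+1 = μ(1−μ)/σ² = 0.056400/0.007157 = 7.8802, so s = shape1+shape2 = 6.8802.
shape1 = μs = 6.467, shape2 = (1−μ)s = 0.413.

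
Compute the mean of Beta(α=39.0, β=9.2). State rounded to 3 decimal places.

E[X] = α/(α+β) = 39.0/48.2 = 0.809.

0.809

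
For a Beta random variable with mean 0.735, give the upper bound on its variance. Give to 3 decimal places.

0.195

For fixed mean μ the Beta variance is μ(1−μ)/(α+β+1), increasing as α+β decreases.
Its least upper bound (not attained) is μ(1−μ) = 0.735·0.265 = 0.195.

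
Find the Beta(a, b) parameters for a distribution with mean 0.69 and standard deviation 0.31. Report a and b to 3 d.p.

a = 0.846, b = 0.380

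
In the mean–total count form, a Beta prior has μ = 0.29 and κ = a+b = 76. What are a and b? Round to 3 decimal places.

a = 22.040, b = 53.960

a = μκ = 0.29×76 = 22.040 and b = (1−μ)κ = 0.71×76 = 53.960.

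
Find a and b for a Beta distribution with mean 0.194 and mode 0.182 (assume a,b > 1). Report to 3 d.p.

a = 10.282, b = 42.718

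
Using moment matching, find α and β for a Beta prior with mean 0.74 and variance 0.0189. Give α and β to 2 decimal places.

Let s = α+β. The Beta variance is μ(1−μ)/(s+1).
So s+1 = μ(1−μ)/σ² = (0.74×0.26)/0.0189 = 0.1924/0.0189 = 10.1799, giving s = 9.1799.
Then α = μs = 0.74×9.1799 = 6.79 and β = (1−μ)s = 0.26×9.1799 = 2.39.

α = 6.79, β = 2.39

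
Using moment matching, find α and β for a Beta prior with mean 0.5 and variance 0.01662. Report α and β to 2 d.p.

Let s = α+β. The Beta variance is μ(1−μ)/(s+1).
So s+1 = μ(1−μ)/σ² = (0.5×0.5)/0.01662 = 0.25/0.01662 = 15.0421, giving s = 14.0421.
Then α = μs = 0.5×14.0421 = 7.02 and β = (1−μ)s = 0.5×14.0421 = 7.02.

α = 7.02, β = 7.02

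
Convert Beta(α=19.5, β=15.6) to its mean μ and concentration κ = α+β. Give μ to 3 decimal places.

κ = α+β = 19.5+15.6 = 35.1; μ = α/κ = 19.5/35.1 = 0.556.

μ = 0.556, κ = 35.1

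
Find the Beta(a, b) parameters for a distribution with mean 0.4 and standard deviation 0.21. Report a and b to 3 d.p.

a = 1.777, b = 2.665

First σ² = 0.0441. Setting a = μn, b = (1−μ)n with n = a+b,
μ(1−μ)/(n+1) = 0.0441 ⇒ n+1 = 0.24/0.0441 = 5.4422 ⇒ n = 4.4422.
Hence a = 0.4×4.4422 = 1.777, b = 0.6×4.4422 = 2.665.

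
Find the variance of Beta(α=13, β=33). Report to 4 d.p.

Var = αβ/[(α+β)²(α+β+1)] = (13×33)/(46²×47) = 429/99452 = 0.0043.

0.0043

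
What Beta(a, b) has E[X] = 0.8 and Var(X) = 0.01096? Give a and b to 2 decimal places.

By moment matching, a+b = μ(1−μ)/σ² − 1 = (0.8·0.2)/0.01096 − 1 = 14.5985 − 1 = 13.5985.
Since a/(a+b) = μ, a = 0.8·13.5985 = 10.88 and b = 0.2·13.5985 = 2.72.

a = 10.88, b = 2.72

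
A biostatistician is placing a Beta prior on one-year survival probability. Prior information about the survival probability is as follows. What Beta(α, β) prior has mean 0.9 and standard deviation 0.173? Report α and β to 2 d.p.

First σ² = 0.029929. Setting α = μn, β = (1−μ)n with n = α+β,
μ(1−μ)/(n+1) = 0.029929 ⇒ n+1 = 0.09/0.029929 = 3.0071 ⇒ n = 2.0071.
Hence α = 0.9×2.0071 = 1.81, β = 0.1×2.0071 = 0.20.

α = 1.81, β = 0.20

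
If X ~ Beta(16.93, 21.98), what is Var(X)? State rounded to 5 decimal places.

α+β = 38.91 and αβ = 372.1214, so Var = αβ/[(α+β)²(α+β+1)] = 372.1214/60423.265071 = 0.00616.

0.00616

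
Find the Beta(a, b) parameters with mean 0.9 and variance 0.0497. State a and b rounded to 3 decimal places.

Write ν = a+b; then a = μν and Var = μ(1−μ)/(ν+1).
ν = μ(1−μ)/Var − 1 = 0.09/0.0497 − 1 = 0.8109.
a = 0.9·0.8109 = 0.730, b = 0.1·0.8109 = 0.081.

a = 0.730, b = 0.081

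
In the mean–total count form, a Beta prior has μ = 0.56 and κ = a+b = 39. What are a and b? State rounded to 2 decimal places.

a = 21.84, b = 17.16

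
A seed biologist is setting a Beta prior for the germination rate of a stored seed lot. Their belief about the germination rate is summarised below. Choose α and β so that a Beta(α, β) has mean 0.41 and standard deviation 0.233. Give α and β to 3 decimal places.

σ² = 0.233² = 0.054289.
With s = α+β, Var = μ(1−μ)/(s+1), so s+1 = (0.41×0.59)/0.054289 = 4.4558 and s = 3.4558.
α = μs = 1.417, β = (1−μ)s = 2.039.

α = 1.417, β = 2.039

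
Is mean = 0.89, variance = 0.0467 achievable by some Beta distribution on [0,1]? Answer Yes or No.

Yes

For any Beta, Var(X) < E[X]·(1−E[X]).
Here μ(1−μ) = 0.89×0.11 = 0.0979, and 0.0467 < 0.0979.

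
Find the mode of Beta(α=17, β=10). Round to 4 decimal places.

0.6400

The density x^(α−1)(1−x)^(β−1) is maximised at (α−1)/(α+β−2) = 16/25 = 0.6400.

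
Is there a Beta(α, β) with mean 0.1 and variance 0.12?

A Beta with mean μ has variance μ(1−μ)/(α+β+1) < μ(1−μ).
Here μ(1−μ) = 0.1×0.9 = 0.09, and 0.12 ≥ 0.09.

No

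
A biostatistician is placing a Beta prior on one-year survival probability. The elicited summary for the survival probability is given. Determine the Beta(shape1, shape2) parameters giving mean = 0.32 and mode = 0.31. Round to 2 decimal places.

shape1 = 12.16, shape2 = 25.84

Let s = shape1+shape2. Mean gives shape1 = μs = 0.32s; mode gives (shape1−1)/(s−2) = 0.31.
Substituting: 0.32s − 1 = 0.31(s−2) = 0.31s − 0.62, so 0.01s = 0.38 and s = 38.0000.
Then shape1 = 0.32×38.0000 = 12.16 and shape2 = s−shape1 = 25.84.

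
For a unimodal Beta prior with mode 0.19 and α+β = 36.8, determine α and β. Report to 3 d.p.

α = 7.612, β = 29.188

For α,β>1 the mode is (α−1)/(α+β−2), so α = mode·(κ−2)+1 = 0.19×34.8+1 = 7.612.
And β = (1−mode)·(κ−2)+1 = 0.81×34.8+1 = 29.188.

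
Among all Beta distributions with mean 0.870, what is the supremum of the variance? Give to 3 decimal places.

0.113

Var = μ(1−μ)/(α+β+1), which approaches μ(1−μ) as α+β → 0.
So the supremum is μ(1−μ) = 0.870×0.130 = 0.113.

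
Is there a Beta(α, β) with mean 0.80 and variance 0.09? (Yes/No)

Yes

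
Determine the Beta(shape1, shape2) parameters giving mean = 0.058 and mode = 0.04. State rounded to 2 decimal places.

shape1 = 2.96, shape2 = 48.15

Let s = shape1+shape2. Mean gives shape1 = μs = 0.058s; mode gives (shape1−1)/(s−2) = 0.04.
Substituting: 0.058s − 1 = 0.04(s−2) = 0.04s − 0.08, so 0.018s = 0.92 and s = 51.1111.
Then shape1 = 0.058×51.1111 = 2.96 and shape2 = s−shape1 = 48.15.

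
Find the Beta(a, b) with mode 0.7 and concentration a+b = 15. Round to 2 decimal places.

a = 10.10, b = 4.90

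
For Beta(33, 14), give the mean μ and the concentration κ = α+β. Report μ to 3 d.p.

μ = 0.702, κ = 47

κ = α+β = 33+14 = 47; μ = α/κ = 33/47 = 0.702.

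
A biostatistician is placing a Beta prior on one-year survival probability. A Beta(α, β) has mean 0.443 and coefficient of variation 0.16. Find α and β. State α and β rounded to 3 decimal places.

α = 21.315, β = 26.800

σ = CV·μ = 0.16×0.443 = 0.07088, so σ² = 0.005024.
s+1 = μ(1−μ)/σ² = 0.246751/0.005024 = 49.1147, so s = α+β = 48.1147.
α = μs = 21.315, β = (1−μ)s = 26.800.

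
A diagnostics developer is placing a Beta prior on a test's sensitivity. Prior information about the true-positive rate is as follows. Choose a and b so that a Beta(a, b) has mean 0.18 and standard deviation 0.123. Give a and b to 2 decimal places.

Variance = 0.123² = 0.015129. The moment-matching identity a+b = μ(1−μ)/Var − 1 gives
a+b = 0.1476/0.015129 − 1 = 8.7561, so a = μ·8.7561 = 1.58 and b = (1−μ)·8.7561 = 7.18.

a = 1.58, b = 7.18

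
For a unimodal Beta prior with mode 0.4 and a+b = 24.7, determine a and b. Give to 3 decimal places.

For a,b>1 the mode is (a−1)/(a+b−2), so a = mode·(κ−2)+1 = 0.4×22.7+1 = 10.080.
And b = (1−mode)·(κ−2)+1 = 0.6×22.7+1 = 14.620.

a = 10.080, b = 14.620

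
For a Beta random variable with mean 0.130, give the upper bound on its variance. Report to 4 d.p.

For fixed mean μ the Beta variance is μ(1−μ)/(α+β+1), increasing as α+β decreases.
Its least upper bound (not attained) is μ(1−μ) = 0.130·0.870 = 0.1131.

0.1131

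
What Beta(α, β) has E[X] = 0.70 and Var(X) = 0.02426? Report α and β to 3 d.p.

Let s = α+β. The Beta variance is μ(1−μ)/(s+1).
So s+1 = μ(1−μ)/σ² = (0.70×0.30)/0.02426 = 0.2100/0.02426 = 8.6562, giving s = 7.6562.
Then α = μs = 0.70×7.6562 = 5.359 and β = (1−μ)s = 0.30×7.6562 = 2.297.

α = 5.359, β = 2.297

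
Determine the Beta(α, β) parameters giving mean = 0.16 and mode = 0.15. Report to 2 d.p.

With s = α+β: μ = α/s and mode = (α−1)/(s−2). Eliminating α = μs,
μs − 1 = m(s−2) ⇒ s(μ−m) = 1−2m ⇒ s = 0.70/0.01 = 70.0000.
So α = μs = 11.20, β = (1−μ)s = 58.80.

α = 11.20, β = 58.80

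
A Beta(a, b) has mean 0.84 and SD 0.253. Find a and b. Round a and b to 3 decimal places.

First σ² = 0.064009. Setting a = μn, b = (1−μ)n with n = a+b,
μ(1−μ)/(n+1) = 0.064009 ⇒ n+1 = 0.1344/0.064009 = 2.0997 ⇒ n = 1.0997.
Hence a = 0.84×1.0997 = 0.924, b = 0.16×1.0997 = 0.176.

a = 0.924, b = 0.176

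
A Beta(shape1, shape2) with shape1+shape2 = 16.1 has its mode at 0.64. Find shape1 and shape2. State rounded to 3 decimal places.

Since the density peak of Beta(shape1,shape2) is at (shape1−1)/(shape1+shape2−2),
shape1 = 1 + 0.64(16.1−2) = 10.024 and shape2 = 16.1 − 10.024 = 6.076.

shape1 = 10.024, shape2 = 6.076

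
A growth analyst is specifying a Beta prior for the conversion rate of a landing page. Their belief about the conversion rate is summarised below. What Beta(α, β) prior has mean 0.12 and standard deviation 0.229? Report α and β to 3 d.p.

α = 0.122, β = 0.892

First σ² = 0.052441. Setting α = μn, β = (1−μ)n with n = α+β,
μ(1−μ)/(n+1) = 0.052441 ⇒ n+1 = 0.1056/0.052441 = 2.0137 ⇒ n = 1.0137.
Hence α = 0.12×1.0137 = 0.122, β = 0.88×1.0137 = 0.892.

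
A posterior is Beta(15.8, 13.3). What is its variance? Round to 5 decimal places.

0.00824

Var = αβ/[(α+β)²(α+β+1)] = (15.8×13.3)/(29.1²×30.1) = 210.14/25488.981 = 0.00824.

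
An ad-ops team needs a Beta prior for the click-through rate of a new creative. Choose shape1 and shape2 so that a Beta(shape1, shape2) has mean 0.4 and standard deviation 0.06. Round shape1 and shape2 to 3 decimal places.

shape1 = 26.267, shape2 = 39.400

σ² = 0.06² = 0.0036.
With s = shape1+shape2, Var = μ(1−μ)/(s+1), so s+1 = (0.4×0.6)/0.0036 = 66.6667 and s = 65.6667.
shape1 = μs = 26.267, shape2 = (1−μ)s = 39.400.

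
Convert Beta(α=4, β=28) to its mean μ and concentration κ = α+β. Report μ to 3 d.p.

κ = α+β = 4+28 = 32; μ = α/κ = 4/32 = 0.125.

μ = 0.125, κ = 32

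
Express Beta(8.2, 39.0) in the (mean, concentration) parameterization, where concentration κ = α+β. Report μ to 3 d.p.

μ = 0.174, κ = 47.2

κ = α+β = 8.2+39.0 = 47.2; μ = α/κ = 8.2/47.2 = 0.174.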